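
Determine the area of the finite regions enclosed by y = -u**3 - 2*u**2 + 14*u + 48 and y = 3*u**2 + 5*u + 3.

Set the curves equal: -u**3 - 2*u**2 + 14*u + 48 = 3*u**2 + 5*u + 3, so -u**3 - 5*u**2 + 9*u + 45 = 0, which factors as -(u - 3)*(u + 3)*(u + 5) = 0. The curves meet at u = -5, -3, 3.
On [-5, -3], y = 3*u**2 + 5*u + 3 is on top; that piece has area ∫[-5,-3] (-(-u**3 - 5*u**2 + 9*u + 45)) du = 28/3.
On [-3, 3], y = -u**3 - 2*u**2 + 14*u + 48 is on top; that piece has area ∫[-3,3] (-u**3 - 5*u**2 + 9*u + 45) du = 180.
Total enclosed area = 28/3 + 180 = 568/3.

568/3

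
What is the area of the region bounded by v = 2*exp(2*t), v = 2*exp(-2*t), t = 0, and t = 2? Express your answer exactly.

-2 + exp(-4) + exp(4)

On [0, 2], (2*exp(2*t)) - (2*exp(-2*t)) = 2*exp(2*t) - 2*exp(-2*t) is ≥ 0 throughout, so the area is a single integral of |2*exp(2*t) - 2*exp(-2*t)|.
∫[0,2] (2*exp(2*t) - 2*exp(-2*t)) dt = -2 + exp(-4) + exp(4).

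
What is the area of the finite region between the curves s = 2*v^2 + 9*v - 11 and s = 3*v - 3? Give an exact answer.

Both boundary curves give s as a function of v, so integrate with respect to v. Setting them equal: 2*v^2 + 6*v - 8 = 0, i.e. 2*(v - 1)*(v + 4) = 0, so they meet at v = -4, 1.
For v in [-4, 1], s = 2*v^2 + 9*v - 11 is on the left; area = ∫[-4,1] (-(2*v^2 + 6*v - 8)) dv = 125/3.

125/3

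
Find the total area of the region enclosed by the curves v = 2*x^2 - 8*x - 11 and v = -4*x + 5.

Set the curves equal: 2*x^2 - 8*x - 11 = -4*x + 5, so 2*x^2 - 4*x - 16 = 0, which factors as 2*(x - 4)*(x + 2) = 0. The curves meet at x = -2, 4.
On [-2, 4], v = -4*x + 5 is on top; that piece has area ∫[-2,4] (-(2*x^2 - 4*x - 16)) dx = 72.

72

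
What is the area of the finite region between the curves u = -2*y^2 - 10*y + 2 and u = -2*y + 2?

Both boundary curves give u as a function of y, so integrate with respect to y. Setting them equal: -2*y^2 - 8*y = 0, i.e. -2*y*(y + 4) = 0, so they meet at y = -4, 0.
For y in [-4, 0], u = -2*y^2 - 10*y + 2 is on the right; area = ∫[-4,0] (-2*y^2 - 8*y) dy = 64/3.

64/3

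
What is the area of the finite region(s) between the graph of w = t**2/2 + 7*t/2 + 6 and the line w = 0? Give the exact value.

The curve meets the t-axis where t**2/2 + 7*t/2 + 6 = 0, i.e. (t + 3)*(t + 4)/2 = 0, at t = -4, -3.
On [-4, -3] the curve lies below the axis; ∫[-4,-3] (t**2/2 + 7*t/2 + 6) dt = -1/12, giving area 1/12.

1/12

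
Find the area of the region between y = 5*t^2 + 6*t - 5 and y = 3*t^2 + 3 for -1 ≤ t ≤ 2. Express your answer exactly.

The difference (5*t^2 + 6*t - 5) - (3*t^2 + 3) = 2*t^2 + 6*t - 8 changes sign at t = 1 inside [-1, 2], so split the integral there.
∫[-1,1] (2*t^2 + 6*t - 8) dt = -44/3; the area of that piece is 44/3.
∫[1,2] (2*t^2 + 6*t - 8) dt = 17/3.
Total area = 44/3 + 17/3 = 61/3.

61/3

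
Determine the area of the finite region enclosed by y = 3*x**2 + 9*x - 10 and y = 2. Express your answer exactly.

125/2

Set the curves equal: 3*x**2 + 9*x - 10 = 2, so 3*x**2 + 9*x - 12 = 0, which factors as 3*(x - 1)*(x + 4) = 0. The curves meet at x = -4, 1.
On [-4, 1], y = 2 is on top; that piece has area ∫[-4,1] (-(3*x**2 + 9*x - 12)) dx = 125/2.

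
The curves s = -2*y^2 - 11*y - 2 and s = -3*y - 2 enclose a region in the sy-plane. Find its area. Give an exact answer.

64/3

Both boundary curves give s as a function of y, so integrate with respect to y. Setting them equal: -2*y^2 - 8*y = 0, i.e. -2*y*(y + 4) = 0, so they meet at y = -4, 0.
For y in [-4, 0], s = -2*y^2 - 11*y - 2 is on the right; area = ∫[-4,0] (-2*y^2 - 8*y) dy = 64/3.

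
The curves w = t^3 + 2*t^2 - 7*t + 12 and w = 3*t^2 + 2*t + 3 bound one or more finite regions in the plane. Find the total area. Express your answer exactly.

Set the curves equal: t^3 + 2*t^2 - 7*t + 12 = 3*t^2 + 2*t + 3, so t^3 - t^2 - 9*t + 9 = 0, which factors as (t - 3)*(t - 1)*(t + 3) = 0. The curves meet at t = -3, 1, 3.
On [-3, 1], w = t^3 + 2*t^2 - 7*t + 12 is on top; that piece has area ∫[-3,1] (t^3 - t^2 - 9*t + 9) dt = 128/3.
On [1, 3], w = 3*t^2 + 2*t + 3 is on top; that piece has area ∫[1,3] (-(t^3 - t^2 - 9*t + 9)) dt = 20/3.
Total enclosed area = 128/3 + 20/3 = 148/3.

148/3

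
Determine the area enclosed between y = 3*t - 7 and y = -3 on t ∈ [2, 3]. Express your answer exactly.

7/2

On [2, 3], (3*t - 7) - (-3) = 3*t - 4 is ≥ 0 throughout, so the area is a single integral of |3*t - 4|.
∫[2,3] (3*t - 4) dt = 7/2.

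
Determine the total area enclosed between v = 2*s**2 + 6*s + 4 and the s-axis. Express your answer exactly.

The curve meets the s-axis where 2*s**2 + 6*s + 4 = 0, i.e. 2*(s + 1)*(s + 2) = 0, at s = -2, -1.
On [-2, -1] the curve lies below the axis; ∫[-2,-1] (2*s**2 + 6*s + 4) ds = -1/3, giving area 1/3.

1/3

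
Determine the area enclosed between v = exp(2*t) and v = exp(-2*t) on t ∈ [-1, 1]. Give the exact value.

The difference (exp(2*t)) - (exp(-2*t)) = exp(2*t) - exp(-2*t) changes sign at t = 0 inside [-1, 1], so split the integral there.
∫[-1,0] (exp(2*t) - exp(-2*t)) dt = -exp(2)/2 - exp(-2)/2 + 1; the area of that piece is -1 + exp(-2)/2 + exp(2)/2.
∫[0,1] (exp(2*t) - exp(-2*t)) dt = -1 + exp(-2)/2 + exp(2)/2.
Total area = (-1 + exp(-2)/2 + exp(2)/2) + (-1 + exp(-2)/2 + exp(2)/2) = -2 + exp(-2) + exp(2).

-2 + exp(-2) + exp(2)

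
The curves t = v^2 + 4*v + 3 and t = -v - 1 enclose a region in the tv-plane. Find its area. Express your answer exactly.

Both boundary curves give t as a function of v, so integrate with respect to v. Setting them equal: v^2 + 5*v + 4 = 0, i.e. (v + 1)*(v + 4) = 0, so they meet at v = -4, -1.
For v in [-4, -1], t = v^2 + 4*v + 3 is on the left; area = ∫[-4,-1] (-(v^2 + 5*v + 4)) dv = 9/2.

9/2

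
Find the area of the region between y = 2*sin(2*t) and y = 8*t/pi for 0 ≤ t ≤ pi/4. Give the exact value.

1 - pi/4

On [0, pi/4], (2*sin(2*t)) - (8*t/pi) = -8*t/pi + 2*sin(2*t) is ≥ 0 throughout, so the area is a single integral of |-8*t/pi + 2*sin(2*t)|.
∫[0,pi/4] (-8*t/pi + 2*sin(2*t)) dt = 1 - pi/4.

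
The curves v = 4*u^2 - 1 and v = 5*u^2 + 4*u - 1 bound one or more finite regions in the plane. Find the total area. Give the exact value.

32/3

Set the curves equal: 4*u^2 - 1 = 5*u^2 + 4*u - 1, so -u^2 - 4*u = 0, which factors as -u*(u + 4) = 0. The curves meet at u = -4, 0.
On [-4, 0], v = 4*u^2 - 1 is on top; that piece has area ∫[-4,0] (-u^2 - 4*u) du = 32/3.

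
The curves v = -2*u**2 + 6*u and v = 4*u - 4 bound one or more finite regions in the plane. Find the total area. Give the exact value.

Set the curves equal: -2*u**2 + 6*u = 4*u - 4, so -2*u**2 + 2*u + 4 = 0, which factors as -2*(u - 2)*(u + 1) = 0. The curves meet at u = -1, 2.
On [-1, 2], v = -2*u**2 + 6*u is on top; that piece has area ∫[-1,2] (-2*u**2 + 2*u + 4) du = 9.

9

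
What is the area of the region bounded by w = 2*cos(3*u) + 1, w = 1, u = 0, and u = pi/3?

4/3

The difference (2*cos(3*u) + 1) - (1) = 2*cos(3*u) changes sign at u = pi/6 inside [0, pi/3], so split the integral there.
∫[0,pi/6] (2*cos(3*u)) du = 2/3.
∫[pi/6,pi/3] (2*cos(3*u)) du = -2/3; the area of that piece is 2/3.
Total area = 2/3 + 2/3 = 4/3.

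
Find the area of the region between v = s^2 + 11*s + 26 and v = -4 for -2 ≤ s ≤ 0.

On [-2, 0], (s^2 + 11*s + 26) - (-4) = s^2 + 11*s + 30 is ≥ 0 throughout, so the area is a single integral of |s^2 + 11*s + 30|.
∫[-2,0] (s^2 + 11*s + 30) ds = 122/3.

122/3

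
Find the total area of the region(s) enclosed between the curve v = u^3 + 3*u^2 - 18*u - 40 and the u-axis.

The curve meets the u-axis where u^3 + 3*u^2 - 18*u - 40 = 0, i.e. (u - 4)*(u + 2)*(u + 5) = 0, at u = -5, -2, 4.
On [-5, -2] the curve lies above the axis; ∫[-5,-2] (u^3 + 3*u^2 - 18*u - 40) du = 135/4, giving area 135/4.
On [-2, 4] the curve lies below the axis; ∫[-2,4] (u^3 + 3*u^2 - 18*u - 40) du = -216, giving area 216.
Total area = 135/4 + 216 = 999/4.

999/4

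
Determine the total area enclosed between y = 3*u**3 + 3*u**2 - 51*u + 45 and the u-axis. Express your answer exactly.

568

The curve meets the u-axis where 3*u**3 + 3*u**2 - 51*u + 45 = 0, i.e. 3*(u - 3)*(u - 1)*(u + 5) = 0, at u = -5, 1, 3.
On [-5, 1] the curve lies above the axis; ∫[-5,1] (3*u**3 + 3*u**2 - 51*u + 45) du = 540, giving area 540.
On [1, 3] the curve lies below the axis; ∫[1,3] (3*u**3 + 3*u**2 - 51*u + 45) du = -28, giving area 28.
Total area = 540 + 28 = 568.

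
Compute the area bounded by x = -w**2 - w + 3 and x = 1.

9/2

Both boundary curves give x as a function of w, so integrate with respect to w. Setting them equal: -w**2 - w + 2 = 0, i.e. -(w - 1)*(w + 2) = 0, so they meet at w = -2, 1.
For w in [-2, 1], x = -w**2 - w + 3 is on the right; area = ∫[-2,1] (-w**2 - w + 2) dw = 9/2.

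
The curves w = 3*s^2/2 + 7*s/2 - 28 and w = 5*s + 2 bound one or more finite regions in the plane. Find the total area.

Set the curves equal: 3*s^2/2 + 7*s/2 - 28 = 5*s + 2, so 3*s^2/2 - 3*s/2 - 30 = 0, which factors as 3*(s - 5)*(s + 4)/2 = 0. The curves meet at s = -4, 5.
On [-4, 5], w = 5*s + 2 is on top; that piece has area ∫[-4,5] (-(3*s^2/2 - 3*s/2 - 30)) ds = 729/4.

729/4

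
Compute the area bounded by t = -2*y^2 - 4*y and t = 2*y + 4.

1/3

Both boundary curves give t as a function of y, so integrate with respect to y. Setting them equal: -2*y^2 - 6*y - 4 = 0, i.e. -2*(y + 1)*(y + 2) = 0, so they meet at y = -2, -1.
For y in [-2, -1], t = -2*y^2 - 4*y is on the right; area = ∫[-2,-1] (-2*y^2 - 6*y - 4) dy = 1/3.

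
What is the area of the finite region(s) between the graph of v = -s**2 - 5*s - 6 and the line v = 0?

The curve meets the s-axis where -s**2 - 5*s - 6 = 0, i.e. -(s + 2)*(s + 3) = 0, at s = -3, -2.
On [-3, -2] the curve lies above the axis; ∫[-3,-2] (-s**2 - 5*s - 6) ds = 1/6, giving area 1/6.

1/6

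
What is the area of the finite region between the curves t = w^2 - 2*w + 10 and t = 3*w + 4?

Both boundary curves give t as a function of w, so integrate with respect to w. Setting them equal: w^2 - 5*w + 6 = 0, i.e. (w - 3)*(w - 2) = 0, so they meet at w = 2, 3.
For w in [2, 3], t = w^2 - 2*w + 10 is on the left; area = ∫[2,3] (-(w^2 - 5*w + 6)) dw = 1/6.

1/6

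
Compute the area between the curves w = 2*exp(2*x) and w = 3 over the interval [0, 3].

-11 - 7*log(2)/2 + log(6)/2 + 5*log(3)/2 + exp(6)

The difference (2*exp(2*x)) - (3) = 2*exp(2*x) - 3 changes sign at x = -log(2)/2 + log(3)/2 inside [0, 3], so split the integral there.
∫[0,-log(2)/2 + log(3)/2] (2*exp(2*x) - 3) dx = log(2*sqrt(6)/9) + 1/2; the area of that piece is -1/2 + log(3*sqrt(6)/4).
∫[-log(2)/2 + log(3)/2,3] (2*exp(2*x) - 3) dx = -21/2 - 3*log(2)/2 + 3*log(3)/2 + exp(6).
Total area = (-1/2 + log(3*sqrt(6)/4)) + (-21/2 - 3*log(2)/2 + 3*log(3)/2 + exp(6)) = -11 - 7*log(2)/2 + log(6)/2 + 5*log(3)/2 + exp(6).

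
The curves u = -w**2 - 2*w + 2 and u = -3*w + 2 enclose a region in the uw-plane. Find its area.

1/6

Both boundary curves give u as a function of w, so integrate with respect to w. Setting them equal: -w**2 + w = 0, i.e. -w*(w - 1) = 0, so they meet at w = 0, 1.
For w in [0, 1], u = -w**2 - 2*w + 2 is on the right; area = ∫[0,1] (-w**2 + w) dw = 1/6.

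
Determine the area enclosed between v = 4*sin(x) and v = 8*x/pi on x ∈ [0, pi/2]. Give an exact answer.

On [0, pi/2], (4*sin(x)) - (8*x/pi) = -8*x/pi + 4*sin(x) is ≥ 0 throughout, so the area is a single integral of |-8*x/pi + 4*sin(x)|.
∫[0,pi/2] (-8*x/pi + 4*sin(x)) dx = 4 - pi.

4 - pi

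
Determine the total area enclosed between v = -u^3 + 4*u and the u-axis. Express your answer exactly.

8

The curve meets the u-axis where -u^3 + 4*u = 0, i.e. -u*(u - 2)*(u + 2) = 0, at u = -2, 0, 2.
On [-2, 0] the curve lies below the axis; ∫[-2,0] (-u^3 + 4*u) du = -4, giving area 4.
On [0, 2] the curve lies above the axis; ∫[0,2] (-u^3 + 4*u) du = 4, giving area 4.
Total area = 4 + 4 = 8.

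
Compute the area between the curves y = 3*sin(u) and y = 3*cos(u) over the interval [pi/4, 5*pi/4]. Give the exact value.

On [pi/4, 5*pi/4], (3*sin(u)) - (3*cos(u)) = 3*sin(u) - 3*cos(u) is ≥ 0 throughout, so the area is a single integral of |3*sin(u) - 3*cos(u)|.
∫[pi/4,5*pi/4] (3*sin(u) - 3*cos(u)) du = 6*sqrt(2).

6*sqrt(2)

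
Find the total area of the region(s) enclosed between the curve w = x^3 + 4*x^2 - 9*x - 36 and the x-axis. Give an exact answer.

1741/12

The curve meets the x-axis where x^3 + 4*x^2 - 9*x - 36 = 0, i.e. (x - 3)*(x + 3)*(x + 4) = 0, at x = -4, -3, 3.
On [-4, -3] the curve lies above the axis; ∫[-4,-3] (x^3 + 4*x^2 - 9*x - 36) dx = 13/12, giving area 13/12.
On [-3, 3] the curve lies below the axis; ∫[-3,3] (x^3 + 4*x^2 - 9*x - 36) dx = -144, giving area 144.
Total area = 13/12 + 144 = 1741/12.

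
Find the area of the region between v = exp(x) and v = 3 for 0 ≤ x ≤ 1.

4 - exp(1)

On [0, 1], (exp(x)) - (3) = exp(x) - 3 is ≤ 0 throughout, so the area is a single integral of |exp(x) - 3|.
∫[0,1] (exp(x) - 3) dx = -4 + exp(1); the area of that piece is 4 - exp(1).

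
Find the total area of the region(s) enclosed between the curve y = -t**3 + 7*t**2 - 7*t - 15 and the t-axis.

148/3

The curve meets the t-axis where -t**3 + 7*t**2 - 7*t - 15 = 0, i.e. -(t - 5)*(t - 3)*(t + 1) = 0, at t = -1, 3, 5.
On [-1, 3] the curve lies below the axis; ∫[-1,3] (-t**3 + 7*t**2 - 7*t - 15) dt = -128/3, giving area 128/3.
On [3, 5] the curve lies above the axis; ∫[3,5] (-t**3 + 7*t**2 - 7*t - 15) dt = 20/3, giving area 20/3.
Total area = 128/3 + 20/3 = 148/3.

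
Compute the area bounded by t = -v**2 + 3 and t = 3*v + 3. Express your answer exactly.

Both boundary curves give t as a function of v, so integrate with respect to v. Setting them equal: -v**2 - 3*v = 0, i.e. -v*(v + 3) = 0, so they meet at v = -3, 0.
For v in [-3, 0], t = -v**2 + 3 is on the right; area = ∫[-3,0] (-v**2 - 3*v) dv = 9/2.

9/2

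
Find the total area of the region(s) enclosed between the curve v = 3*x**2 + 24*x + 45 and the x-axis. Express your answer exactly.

The curve meets the x-axis where 3*x**2 + 24*x + 45 = 0, i.e. 3*(x + 3)*(x + 5) = 0, at x = -5, -3.
On [-5, -3] the curve lies below the axis; ∫[-5,-3] (3*x**2 + 24*x + 45) dx = -4, giving area 4.

4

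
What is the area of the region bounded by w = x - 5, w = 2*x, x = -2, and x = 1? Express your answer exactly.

27/2

On [-2, 1], (x - 5) - (2*x) = -x - 5 is ≤ 0 throughout, so the area is a single integral of |-x - 5|.
∫[-2,1] (-x - 5) dx = -27/2; the area of that piece is 27/2.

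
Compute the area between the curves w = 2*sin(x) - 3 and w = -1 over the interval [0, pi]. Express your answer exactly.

-4 + 2*pi

On [0, pi], (2*sin(x) - 3) - (-1) = 2*sin(x) - 2 is ≤ 0 throughout, so the area is a single integral of |2*sin(x) - 2|.
∫[0,pi] (2*sin(x) - 2) dx = 4 - 2*pi; the area of that piece is -4 + 2*pi.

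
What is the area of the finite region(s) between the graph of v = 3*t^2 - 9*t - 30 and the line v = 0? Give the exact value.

343/2

The curve meets the t-axis where 3*t^2 - 9*t - 30 = 0, i.e. 3*(t - 5)*(t + 2) = 0, at t = -2, 5.
On [-2, 5] the curve lies below the axis; ∫[-2,5] (3*t^2 - 9*t - 30) dt = -343/2, giving area 343/2.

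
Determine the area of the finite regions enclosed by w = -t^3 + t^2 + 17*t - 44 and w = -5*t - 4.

Set the curves equal: -t^3 + t^2 + 17*t - 44 = -5*t - 4, so -t^3 + t^2 + 22*t - 40 = 0, which factors as -(t - 4)*(t - 2)*(t + 5) = 0. The curves meet at t = -5, 2, 4.
On [-5, 2], w = -5*t - 4 is on top; that piece has area ∫[-5,2] (-(-t^3 + t^2 + 22*t - 40)) dt = 3773/12.
On [2, 4], w = -t^3 + t^2 + 17*t - 44 is on top; that piece has area ∫[2,4] (-t^3 + t^2 + 22*t - 40) dt = 32/3.
Total enclosed area = 3773/12 + 32/3 = 3901/12.

3901/12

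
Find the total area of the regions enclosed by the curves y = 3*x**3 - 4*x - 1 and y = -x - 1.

3/2

Set the curves equal: 3*x**3 - 4*x - 1 = -x - 1, so 3*x**3 - 3*x = 0, which factors as 3*x*(x - 1)*(x + 1) = 0. The curves meet at x = -1, 0, 1.
On [-1, 0], y = 3*x**3 - 4*x - 1 is on top; that piece has area ∫[-1,0] (3*x**3 - 3*x) dx = 3/4.
On [0, 1], y = -x - 1 is on top; that piece has area ∫[0,1] (-(3*x**3 - 3*x)) dx = 3/4.
Total enclosed area = 3/4 + 3/4 = 3/2.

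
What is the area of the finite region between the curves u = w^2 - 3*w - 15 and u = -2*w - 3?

Both boundary curves give u as a function of w, so integrate with respect to w. Setting them equal: w^2 - w - 12 = 0, i.e. (w - 4)*(w + 3) = 0, so they meet at w = -3, 4.
For w in [-3, 4], u = w^2 - 3*w - 15 is on the left; area = ∫[-3,4] (-(w^2 - w - 12)) dw = 343/6.

343/6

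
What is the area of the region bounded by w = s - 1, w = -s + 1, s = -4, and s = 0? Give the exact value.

24

On [-4, 0], (s - 1) - (-s + 1) = 2*s - 2 is ≤ 0 throughout, so the area is a single integral of |2*s - 2|.
∫[-4,0] (2*s - 2) ds = -24; the area of that piece is 24.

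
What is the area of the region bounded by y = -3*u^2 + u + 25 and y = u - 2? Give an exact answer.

108

Set the curves equal: -3*u^2 + u + 25 = u - 2, so -3*u^2 + 27 = 0, which factors as -3*(u - 3)*(u + 3) = 0. The curves meet at u = -3, 3.
On [-3, 3], y = -3*u^2 + u + 25 is on top; that piece has area ∫[-3,3] (-3*u^2 + 27) du = 108.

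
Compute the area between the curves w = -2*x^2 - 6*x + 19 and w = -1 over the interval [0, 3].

91/3

The difference (-2*x^2 - 6*x + 19) - (-1) = -2*x^2 - 6*x + 20 changes sign at x = 2 inside [0, 3], so split the integral there.
∫[0,2] (-2*x^2 - 6*x + 20) dx = 68/3.
∫[2,3] (-2*x^2 - 6*x + 20) dx = -23/3; the area of that piece is 23/3.
Total area = 68/3 + 23/3 = 91/3.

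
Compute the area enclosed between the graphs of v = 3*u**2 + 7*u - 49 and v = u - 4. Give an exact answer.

256

Set the curves equal: 3*u**2 + 7*u - 49 = u - 4, so 3*u**2 + 6*u - 45 = 0, which factors as 3*(u - 3)*(u + 5) = 0. The curves meet at u = -5, 3.
On [-5, 3], v = u - 4 is on top; that piece has area ∫[-5,3] (-(3*u**2 + 6*u - 45)) du = 256.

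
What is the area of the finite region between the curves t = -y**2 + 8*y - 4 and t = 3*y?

Both boundary curves give t as a function of y, so integrate with respect to y. Setting them equal: -y**2 + 5*y - 4 = 0, i.e. -(y - 4)*(y - 1) = 0, so they meet at y = 1, 4.
For y in [1, 4], t = -y**2 + 8*y - 4 is on the right; area = ∫[1,4] (-y**2 + 5*y - 4) dy = 9/2.

9/2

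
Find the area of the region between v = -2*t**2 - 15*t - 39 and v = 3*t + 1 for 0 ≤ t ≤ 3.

On [0, 3], (-2*t**2 - 15*t - 39) - (3*t + 1) = -2*t**2 - 18*t - 40 is ≤ 0 throughout, so the area is a single integral of |-2*t**2 - 18*t - 40|.
∫[0,3] (-2*t**2 - 18*t - 40) dt = -219; the area of that piece is 219.

219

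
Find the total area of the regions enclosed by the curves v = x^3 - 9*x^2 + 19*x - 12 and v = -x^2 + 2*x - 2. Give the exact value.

Set the curves equal: x^3 - 9*x^2 + 19*x - 12 = -x^2 + 2*x - 2, so x^3 - 8*x^2 + 17*x - 10 = 0, which factors as (x - 5)*(x - 2)*(x - 1) = 0. The curves meet at x = 1, 2, 5.
On [1, 2], v = x^3 - 9*x^2 + 19*x - 12 is on top; that piece has area ∫[1,2] (x^3 - 8*x^2 + 17*x - 10) dx = 7/12.
On [2, 5], v = -x^2 + 2*x - 2 is on top; that piece has area ∫[2,5] (-(x^3 - 8*x^2 + 17*x - 10)) dx = 45/4.
Total enclosed area = 7/12 + 45/4 = 71/6.

71/6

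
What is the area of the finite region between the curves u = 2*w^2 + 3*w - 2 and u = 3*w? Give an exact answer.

Both boundary curves give u as a function of w, so integrate with respect to w. Setting them equal: 2*w^2 - 2 = 0, i.e. 2*(w - 1)*(w + 1) = 0, so they meet at w = -1, 1.
For w in [-1, 1], u = 2*w^2 + 3*w - 2 is on the left; area = ∫[-1,1] (-(2*w^2 - 2)) dw = 8/3.

8/3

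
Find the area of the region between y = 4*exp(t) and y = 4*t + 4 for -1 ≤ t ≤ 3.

On [-1, 3], (4*exp(t)) - (4*t + 4) = -4*t + 4*exp(t) - 4 is ≥ 0 throughout, so the area is a single integral of |-4*t + 4*exp(t) - 4|.
∫[-1,3] (-4*t + 4*exp(t) - 4) dt = -32 - 4*exp(-1) + 4*exp(3).

-32 - 4*exp(-1) + 4*exp(3)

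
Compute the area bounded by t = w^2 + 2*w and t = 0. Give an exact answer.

Both boundary curves give t as a function of w, so integrate with respect to w. Setting them equal: w^2 + 2*w = 0, i.e. w*(w + 2) = 0, so they meet at w = -2, 0.
For w in [-2, 0], t = w^2 + 2*w is on the left; area = ∫[-2,0] (-(w^2 + 2*w)) dw = 4/3.

4/3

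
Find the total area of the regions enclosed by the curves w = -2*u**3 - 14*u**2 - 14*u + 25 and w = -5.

296/3

Set the curves equal: -2*u**3 - 14*u**2 - 14*u + 25 = -5, so -2*u**3 - 14*u**2 - 14*u + 30 = 0, which factors as -2*(u - 1)*(u + 3)*(u + 5) = 0. The curves meet at u = -5, -3, 1.
On [-5, -3], w = -5 is on top; that piece has area ∫[-5,-3] (-(-2*u**3 - 14*u**2 - 14*u + 30)) du = 40/3.
On [-3, 1], w = -2*u**3 - 14*u**2 - 14*u + 25 is on top; that piece has area ∫[-3,1] (-2*u**3 - 14*u**2 - 14*u + 30) du = 256/3.
Total enclosed area = 40/3 + 256/3 = 296/3.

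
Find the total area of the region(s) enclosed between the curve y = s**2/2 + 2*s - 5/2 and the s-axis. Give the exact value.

The curve meets the s-axis where s**2/2 + 2*s - 5/2 = 0, i.e. (s - 1)*(s + 5)/2 = 0, at s = -5, 1.
On [-5, 1] the curve lies below the axis; ∫[-5,1] (s**2/2 + 2*s - 5/2) ds = -18, giving area 18.

18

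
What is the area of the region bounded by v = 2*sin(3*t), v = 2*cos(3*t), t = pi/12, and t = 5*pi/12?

4*sqrt(2)/3

On [pi/12, 5*pi/12], (2*sin(3*t)) - (2*cos(3*t)) = 2*sin(3*t) - 2*cos(3*t) is ≥ 0 throughout, so the area is a single integral of |2*sin(3*t) - 2*cos(3*t)|.
∫[pi/12,5*pi/12] (2*sin(3*t) - 2*cos(3*t)) dt = 4*sqrt(2)/3.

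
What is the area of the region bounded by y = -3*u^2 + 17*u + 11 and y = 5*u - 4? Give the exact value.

108

Set the curves equal: -3*u^2 + 17*u + 11 = 5*u - 4, so -3*u^2 + 12*u + 15 = 0, which factors as -3*(u - 5)*(u + 1) = 0. The curves meet at u = -1, 5.
On [-1, 5], y = -3*u^2 + 17*u + 11 is on top; that piece has area ∫[-1,5] (-3*u^2 + 12*u + 15) du = 108.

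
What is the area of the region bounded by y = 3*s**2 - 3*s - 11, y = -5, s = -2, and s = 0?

9

The difference (3*s**2 - 3*s - 11) - (-5) = 3*s**2 - 3*s - 6 changes sign at s = -1 inside [-2, 0], so split the integral there.
∫[-2,-1] (3*s**2 - 3*s - 6) ds = 11/2.
∫[-1,0] (3*s**2 - 3*s - 6) ds = -7/2; the area of that piece is 7/2.
Total area = 11/2 + 7/2 = 9.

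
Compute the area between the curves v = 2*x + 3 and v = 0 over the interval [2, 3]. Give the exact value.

On [2, 3], (2*x + 3) - (0) = 2*x + 3 is ≥ 0 throughout, so the area is a single integral of |2*x + 3|.
∫[2,3] (2*x + 3) dx = 8.

8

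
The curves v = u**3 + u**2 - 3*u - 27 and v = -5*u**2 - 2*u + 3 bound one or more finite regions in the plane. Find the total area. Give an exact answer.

Set the curves equal: u**3 + u**2 - 3*u - 27 = -5*u**2 - 2*u + 3, so u**3 + 6*u**2 - u - 30 = 0, which factors as (u - 2)*(u + 3)*(u + 5) = 0. The curves meet at u = -5, -3, 2.
On [-5, -3], v = u**3 + u**2 - 3*u - 27 is on top; that piece has area ∫[-5,-3] (u**3 + 6*u**2 - u - 30) du = 8.
On [-3, 2], v = -5*u**2 - 2*u + 3 is on top; that piece has area ∫[-3,2] (-(u**3 + 6*u**2 - u - 30)) du = 375/4.
Total enclosed area = 8 + 375/4 = 407/4.

407/4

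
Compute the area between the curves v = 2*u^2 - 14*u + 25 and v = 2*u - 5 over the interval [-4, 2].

On [-4, 2], (2*u^2 - 14*u + 25) - (2*u - 5) = 2*u^2 - 16*u + 30 is ≥ 0 throughout, so the area is a single integral of |2*u^2 - 16*u + 30|.
∫[-4,2] (2*u^2 - 16*u + 30) du = 324.

324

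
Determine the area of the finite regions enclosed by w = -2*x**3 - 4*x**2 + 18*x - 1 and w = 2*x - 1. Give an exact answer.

296/3

Set the curves equal: -2*x**3 - 4*x**2 + 18*x - 1 = 2*x - 1, so -2*x**3 - 4*x**2 + 16*x = 0, which factors as -2*x*(x - 2)*(x + 4) = 0. The curves meet at x = -4, 0, 2.
On [-4, 0], w = 2*x - 1 is on top; that piece has area ∫[-4,0] (-(-2*x**3 - 4*x**2 + 16*x)) dx = 256/3.
On [0, 2], w = -2*x**3 - 4*x**2 + 18*x - 1 is on top; that piece has area ∫[0,2] (-2*x**3 - 4*x**2 + 16*x) dx = 40/3.
Total enclosed area = 256/3 + 40/3 = 296/3.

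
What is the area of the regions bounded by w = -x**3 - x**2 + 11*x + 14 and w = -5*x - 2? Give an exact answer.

Set the curves equal: -x**3 - x**2 + 11*x + 14 = -5*x - 2, so -x**3 - x**2 + 16*x + 16 = 0, which factors as -(x - 4)*(x + 1)*(x + 4) = 0. The curves meet at x = -4, -1, 4.
On [-4, -1], w = -5*x - 2 is on top; that piece has area ∫[-4,-1] (-(-x**3 - x**2 + 16*x + 16)) dx = 117/4.
On [-1, 4], w = -x**3 - x**2 + 11*x + 14 is on top; that piece has area ∫[-1,4] (-x**3 - x**2 + 16*x + 16) dx = 1375/12.
Total enclosed area = 117/4 + 1375/12 = 863/6.

863/6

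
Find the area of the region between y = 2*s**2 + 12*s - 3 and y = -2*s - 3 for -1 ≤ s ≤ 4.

161

The difference (2*s**2 + 12*s - 3) - (-2*s - 3) = 2*s**2 + 14*s changes sign at s = 0 inside [-1, 4], so split the integral there.
∫[-1,0] (2*s**2 + 14*s) ds = -19/3; the area of that piece is 19/3.
∫[0,4] (2*s**2 + 14*s) ds = 464/3.
Total area = 19/3 + 464/3 = 161.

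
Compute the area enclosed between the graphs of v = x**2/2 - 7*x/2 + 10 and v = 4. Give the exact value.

Set the curves equal: x**2/2 - 7*x/2 + 10 = 4, so x**2/2 - 7*x/2 + 6 = 0, which factors as (x - 4)*(x - 3)/2 = 0. The curves meet at x = 3, 4.
On [3, 4], v = 4 is on top; that piece has area ∫[3,4] (-(x**2/2 - 7*x/2 + 6)) dx = 1/12.

1/12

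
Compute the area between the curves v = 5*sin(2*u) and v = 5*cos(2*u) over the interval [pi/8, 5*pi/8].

On [pi/8, 5*pi/8], (5*sin(2*u)) - (5*cos(2*u)) = 5*sin(2*u) - 5*cos(2*u) is ≥ 0 throughout, so the area is a single integral of |5*sin(2*u) - 5*cos(2*u)|.
∫[pi/8,5*pi/8] (5*sin(2*u) - 5*cos(2*u)) du = 5*sqrt(2).

5*sqrt(2)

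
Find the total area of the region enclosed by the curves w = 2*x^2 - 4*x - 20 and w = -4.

72

Set the curves equal: 2*x^2 - 4*x - 20 = -4, so 2*x^2 - 4*x - 16 = 0, which factors as 2*(x - 4)*(x + 2) = 0. The curves meet at x = -2, 4.
On [-2, 4], w = -4 is on top; that piece has area ∫[-2,4] (-(2*x^2 - 4*x - 16)) dx = 72.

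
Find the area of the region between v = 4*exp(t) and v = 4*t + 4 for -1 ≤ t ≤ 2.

-18 - 4*exp(-1) + 4*exp(2)

On [-1, 2], (4*exp(t)) - (4*t + 4) = -4*t + 4*exp(t) - 4 is ≥ 0 throughout, so the area is a single integral of |-4*t + 4*exp(t) - 4|.
∫[-1,2] (-4*t + 4*exp(t) - 4) dt = -18 - 4*exp(-1) + 4*exp(2).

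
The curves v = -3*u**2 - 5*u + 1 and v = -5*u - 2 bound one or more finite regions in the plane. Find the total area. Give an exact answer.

4

Set the curves equal: -3*u**2 - 5*u + 1 = -5*u - 2, so -3*u**2 + 3 = 0, which factors as -3*(u - 1)*(u + 1) = 0. The curves meet at u = -1, 1.
On [-1, 1], v = -3*u**2 - 5*u + 1 is on top; that piece has area ∫[-1,1] (-3*u**2 + 3) du = 4.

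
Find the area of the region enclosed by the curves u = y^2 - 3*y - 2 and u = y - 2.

32/3

Both boundary curves give u as a function of y, so integrate with respect to y. Setting them equal: y^2 - 4*y = 0, i.e. y*(y - 4) = 0, so they meet at y = 0, 4.
For y in [0, 4], u = y^2 - 3*y - 2 is on the left; area = ∫[0,4] (-(y^2 - 4*y)) dy = 32/3.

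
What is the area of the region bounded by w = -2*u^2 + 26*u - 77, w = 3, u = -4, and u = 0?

On [-4, 0], (-2*u^2 + 26*u - 77) - (3) = -2*u^2 + 26*u - 80 is ≤ 0 throughout, so the area is a single integral of |-2*u^2 + 26*u - 80|.
∫[-4,0] (-2*u^2 + 26*u - 80) du = -1712/3; the area of that piece is 1712/3.

1712/3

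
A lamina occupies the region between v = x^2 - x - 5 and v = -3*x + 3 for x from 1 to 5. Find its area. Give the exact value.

The difference (x^2 - x - 5) - (-3*x + 3) = x^2 + 2*x - 8 changes sign at x = 2 inside [1, 5], so split the integral there.
∫[1,2] (x^2 + 2*x - 8) dx = -8/3; the area of that piece is 8/3.
∫[2,5] (x^2 + 2*x - 8) dx = 36.
Total area = 8/3 + 36 = 116/3.

116/3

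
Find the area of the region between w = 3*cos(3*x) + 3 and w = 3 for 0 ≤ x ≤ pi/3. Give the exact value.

2

The difference (3*cos(3*x) + 3) - (3) = 3*cos(3*x) changes sign at x = pi/6 inside [0, pi/3], so split the integral there.
∫[0,pi/6] (3*cos(3*x)) dx = 1.
∫[pi/6,pi/3] (3*cos(3*x)) dx = -1; the area of that piece is 1.
Total area = 1 + 1 = 2.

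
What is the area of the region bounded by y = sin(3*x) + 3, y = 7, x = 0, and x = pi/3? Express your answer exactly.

On [0, pi/3], (sin(3*x) + 3) - (7) = sin(3*x) - 4 is ≤ 0 throughout, so the area is a single integral of |sin(3*x) - 4|.
∫[0,pi/3] (sin(3*x) - 4) dx = 2/3 - 4*pi/3; the area of that piece is -2/3 + 4*pi/3.

-2/3 + 4*pi/3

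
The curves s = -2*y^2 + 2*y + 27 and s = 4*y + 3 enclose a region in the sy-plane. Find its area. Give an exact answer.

343/3

Both boundary curves give s as a function of y, so integrate with respect to y. Setting them equal: -2*y^2 - 2*y + 24 = 0, i.e. -2*(y - 3)*(y + 4) = 0, so they meet at y = -4, 3.
For y in [-4, 3], s = -2*y^2 + 2*y + 27 is on the right; area = ∫[-4,3] (-2*y^2 - 2*y + 24) dy = 343/3.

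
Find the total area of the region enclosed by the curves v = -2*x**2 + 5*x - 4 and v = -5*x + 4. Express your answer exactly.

Set the curves equal: -2*x**2 + 5*x - 4 = -5*x + 4, so -2*x**2 + 10*x - 8 = 0, which factors as -2*(x - 4)*(x - 1) = 0. The curves meet at x = 1, 4.
On [1, 4], v = -2*x**2 + 5*x - 4 is on top; that piece has area ∫[1,4] (-2*x**2 + 10*x - 8) dx = 9.

9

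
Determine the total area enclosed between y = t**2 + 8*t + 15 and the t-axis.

The curve meets the t-axis where t**2 + 8*t + 15 = 0, i.e. (t + 3)*(t + 5) = 0, at t = -5, -3.
On [-5, -3] the curve lies below the axis; ∫[-5,-3] (t**2 + 8*t + 15) dt = -4/3, giving area 4/3.

4/3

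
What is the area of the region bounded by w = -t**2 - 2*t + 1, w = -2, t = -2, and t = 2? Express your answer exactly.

The difference (-t**2 - 2*t + 1) - (-2) = -t**2 - 2*t + 3 changes sign at t = 1 inside [-2, 2], so split the integral there.
∫[-2,1] (-t**2 - 2*t + 3) dt = 9.
∫[1,2] (-t**2 - 2*t + 3) dt = -7/3; the area of that piece is 7/3.
Total area = 9 + 7/3 = 34/3.

34/3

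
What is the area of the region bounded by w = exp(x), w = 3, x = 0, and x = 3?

-14 + 6*log(3) + exp(3)

The difference (exp(x)) - (3) = exp(x) - 3 changes sign at x = log(3) inside [0, 3], so split the integral there.
∫[0,log(3)] (exp(x) - 3) dx = 2 - log(27); the area of that piece is -2 + log(27).
∫[log(3),3] (exp(x) - 3) dx = -12 + 3*log(3) + exp(3).
Total area = (-2 + log(27)) + (-12 + 3*log(3) + exp(3)) = -14 + 6*log(3) + exp(3).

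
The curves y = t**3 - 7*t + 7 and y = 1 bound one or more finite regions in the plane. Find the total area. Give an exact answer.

131/4

Set the curves equal: t**3 - 7*t + 7 = 1, so t**3 - 7*t + 6 = 0, which factors as (t - 2)*(t - 1)*(t + 3) = 0. The curves meet at t = -3, 1, 2.
On [-3, 1], y = t**3 - 7*t + 7 is on top; that piece has area ∫[-3,1] (t**3 - 7*t + 6) dt = 32.
On [1, 2], y = 1 is on top; that piece has area ∫[1,2] (-(t**3 - 7*t + 6)) dt = 3/4.
Total enclosed area = 32 + 3/4 = 131/4.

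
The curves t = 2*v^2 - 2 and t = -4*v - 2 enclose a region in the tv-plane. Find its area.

Both boundary curves give t as a function of v, so integrate with respect to v. Setting them equal: 2*v^2 + 4*v = 0, i.e. 2*v*(v + 2) = 0, so they meet at v = -2, 0.
For v in [-2, 0], t = 2*v^2 - 2 is on the left; area = ∫[-2,0] (-(2*v^2 + 4*v)) dv = 8/3.

8/3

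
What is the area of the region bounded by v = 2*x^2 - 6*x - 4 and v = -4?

9

Set the curves equal: 2*x^2 - 6*x - 4 = -4, so 2*x^2 - 6*x = 0, which factors as 2*x*(x - 3) = 0. The curves meet at x = 0, 3.
On [0, 3], v = -4 is on top; that piece has area ∫[0,3] (-(2*x^2 - 6*x)) dx = 9.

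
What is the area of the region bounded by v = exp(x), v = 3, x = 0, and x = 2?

-11 + 6*log(3) + exp(2)

The difference (exp(x)) - (3) = exp(x) - 3 changes sign at x = log(3) inside [0, 2], so split the integral there.
∫[0,log(3)] (exp(x) - 3) dx = 2 - log(27); the area of that piece is -2 + log(27).
∫[log(3),2] (exp(x) - 3) dx = -9 + 3*log(3) + exp(2).
Total area = (-2 + log(27)) + (-9 + 3*log(3) + exp(2)) = -11 + 6*log(3) + exp(2).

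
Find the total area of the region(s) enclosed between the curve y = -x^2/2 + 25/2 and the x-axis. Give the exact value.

250/3

The curve meets the x-axis where -x^2/2 + 25/2 = 0, i.e. -(x - 5)*(x + 5)/2 = 0, at x = -5, 5.
On [-5, 5] the curve lies above the axis; ∫[-5,5] (-x^2/2 + 25/2) dx = 250/3, giving area 250/3.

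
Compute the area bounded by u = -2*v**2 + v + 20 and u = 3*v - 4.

Both boundary curves give u as a function of v, so integrate with respect to v. Setting them equal: -2*v**2 - 2*v + 24 = 0, i.e. -2*(v - 3)*(v + 4) = 0, so they meet at v = -4, 3.
For v in [-4, 3], u = -2*v**2 + v + 20 is on the right; area = ∫[-4,3] (-2*v**2 - 2*v + 24) dv = 343/3.

343/3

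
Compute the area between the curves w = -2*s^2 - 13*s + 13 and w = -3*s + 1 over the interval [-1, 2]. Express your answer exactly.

The difference (-2*s^2 - 13*s + 13) - (-3*s + 1) = -2*s^2 - 10*s + 12 changes sign at s = 1 inside [-1, 2], so split the integral there.
∫[-1,1] (-2*s^2 - 10*s + 12) ds = 68/3.
∫[1,2] (-2*s^2 - 10*s + 12) ds = -23/3; the area of that piece is 23/3.
Total area = 68/3 + 23/3 = 91/3.

91/3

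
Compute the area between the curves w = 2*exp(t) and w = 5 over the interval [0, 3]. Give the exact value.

-23 - 10*log(2) + 10*log(5) + 2*exp(3)

The difference (2*exp(t)) - (5) = 2*exp(t) - 5 changes sign at t = log(5/2) inside [0, 3], so split the integral there.
∫[0,log(5/2)] (2*exp(t) - 5) dt = log(32/3125) + 3; the area of that piece is -3 + log(3125/32).
∫[log(5/2),3] (2*exp(t) - 5) dt = -20 - 5*log(2) + 5*log(5) + 2*exp(3).
Total area = (-3 + log(3125/32)) + (-20 - 5*log(2) + 5*log(5) + 2*exp(3)) = -23 - 10*log(2) + 10*log(5) + 2*exp(3).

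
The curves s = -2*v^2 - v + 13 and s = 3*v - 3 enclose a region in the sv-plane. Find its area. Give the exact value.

72

Both boundary curves give s as a function of v, so integrate with respect to v. Setting them equal: -2*v^2 - 4*v + 16 = 0, i.e. -2*(v - 2)*(v + 4) = 0, so they meet at v = -4, 2.
For v in [-4, 2], s = -2*v^2 - v + 13 is on the right; area = ∫[-4,2] (-2*v^2 - 4*v + 16) dv = 72.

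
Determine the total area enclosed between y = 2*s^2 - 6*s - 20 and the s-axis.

The curve meets the s-axis where 2*s^2 - 6*s - 20 = 0, i.e. 2*(s - 5)*(s + 2) = 0, at s = -2, 5.
On [-2, 5] the curve lies below the axis; ∫[-2,5] (2*s^2 - 6*s - 20) ds = -343/3, giving area 343/3.

343/3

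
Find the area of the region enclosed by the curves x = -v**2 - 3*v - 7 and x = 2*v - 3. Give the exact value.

Both boundary curves give x as a function of v, so integrate with respect to v. Setting them equal: -v**2 - 5*v - 4 = 0, i.e. -(v + 1)*(v + 4) = 0, so they meet at v = -4, -1.
For v in [-4, -1], x = -v**2 - 3*v - 7 is on the right; area = ∫[-4,-1] (-v**2 - 5*v - 4) dv = 9/2.

9/2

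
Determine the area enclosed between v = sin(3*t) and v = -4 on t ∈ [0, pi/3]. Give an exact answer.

On [0, pi/3], (sin(3*t)) - (-4) = sin(3*t) + 4 is ≥ 0 throughout, so the area is a single integral of |sin(3*t) + 4|.
∫[0,pi/3] (sin(3*t) + 4) dt = 2/3 + 4*pi/3.

2/3 + 4*pi/3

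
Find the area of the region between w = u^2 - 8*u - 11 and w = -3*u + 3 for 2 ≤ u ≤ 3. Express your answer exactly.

On [2, 3], (u^2 - 8*u - 11) - (-3*u + 3) = u^2 - 5*u - 14 is ≤ 0 throughout, so the area is a single integral of |u^2 - 5*u - 14|.
∫[2,3] (u^2 - 5*u - 14) du = -121/6; the area of that piece is 121/6.

121/6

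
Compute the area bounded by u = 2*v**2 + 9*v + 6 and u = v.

8/3

Both boundary curves give u as a function of v, so integrate with respect to v. Setting them equal: 2*v**2 + 8*v + 6 = 0, i.e. 2*(v + 1)*(v + 3) = 0, so they meet at v = -3, -1.
For v in [-3, -1], u = 2*v**2 + 9*v + 6 is on the left; area = ∫[-3,-1] (-(2*v**2 + 8*v + 6)) dv = 8/3.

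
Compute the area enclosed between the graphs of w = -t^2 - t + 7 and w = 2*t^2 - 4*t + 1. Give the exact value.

Set the curves equal: -t^2 - t + 7 = 2*t^2 - 4*t + 1, so -3*t^2 + 3*t + 6 = 0, which factors as -3*(t - 2)*(t + 1) = 0. The curves meet at t = -1, 2.
On [-1, 2], w = -t^2 - t + 7 is on top; that piece has area ∫[-1,2] (-3*t^2 + 3*t + 6) dt = 27/2.

27/2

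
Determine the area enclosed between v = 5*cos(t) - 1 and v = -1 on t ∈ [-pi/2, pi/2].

On [-pi/2, pi/2], (5*cos(t) - 1) - (-1) = 5*cos(t) is ≥ 0 throughout, so the area is a single integral of |5*cos(t)|.
∫[-pi/2,pi/2] (5*cos(t)) dt = 10.

10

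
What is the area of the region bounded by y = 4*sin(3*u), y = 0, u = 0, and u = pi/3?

8/3

On [0, pi/3], (4*sin(3*u)) - (0) = 4*sin(3*u) is ≥ 0 throughout, so the area is a single integral of |4*sin(3*u)|.
∫[0,pi/3] (4*sin(3*u)) du = 8/3.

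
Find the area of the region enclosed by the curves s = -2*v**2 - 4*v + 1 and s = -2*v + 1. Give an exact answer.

Both boundary curves give s as a function of v, so integrate with respect to v. Setting them equal: -2*v**2 - 2*v = 0, i.e. -2*v*(v + 1) = 0, so they meet at v = -1, 0.
For v in [-1, 0], s = -2*v**2 - 4*v + 1 is on the right; area = ∫[-1,0] (-2*v**2 - 2*v) dv = 1/3.

1/3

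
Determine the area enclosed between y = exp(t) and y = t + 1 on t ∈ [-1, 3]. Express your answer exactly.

On [-1, 3], (exp(t)) - (t + 1) = -t + exp(t) - 1 is ≥ 0 throughout, so the area is a single integral of |-t + exp(t) - 1|.
∫[-1,3] (-t + exp(t) - 1) dt = -8 - exp(-1) + exp(3).

-8 - exp(-1) + exp(3)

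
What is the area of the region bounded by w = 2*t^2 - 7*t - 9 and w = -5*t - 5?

9

Set the curves equal: 2*t^2 - 7*t - 9 = -5*t - 5, so 2*t^2 - 2*t - 4 = 0, which factors as 2*(t - 2)*(t + 1) = 0. The curves meet at t = -1, 2.
On [-1, 2], w = -5*t - 5 is on top; that piece has area ∫[-1,2] (-(2*t^2 - 2*t - 4)) dt = 9.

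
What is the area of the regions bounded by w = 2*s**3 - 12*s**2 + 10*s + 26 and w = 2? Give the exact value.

131/2

Set the curves equal: 2*s**3 - 12*s**2 + 10*s + 26 = 2, so 2*s**3 - 12*s**2 + 10*s + 24 = 0, which factors as 2*(s - 4)*(s - 3)*(s + 1) = 0. The curves meet at s = -1, 3, 4.
On [-1, 3], w = 2*s**3 - 12*s**2 + 10*s + 26 is on top; that piece has area ∫[-1,3] (2*s**3 - 12*s**2 + 10*s + 24) ds = 64.
On [3, 4], w = 2 is on top; that piece has area ∫[3,4] (-(2*s**3 - 12*s**2 + 10*s + 24)) ds = 3/2.
Total enclosed area = 64 + 3/2 = 131/2.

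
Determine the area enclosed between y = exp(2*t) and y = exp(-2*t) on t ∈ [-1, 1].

The difference (exp(2*t)) - (exp(-2*t)) = exp(2*t) - exp(-2*t) changes sign at t = 0 inside [-1, 1], so split the integral there.
∫[-1,0] (exp(2*t) - exp(-2*t)) dt = -exp(2)/2 - exp(-2)/2 + 1; the area of that piece is -1 + exp(-2)/2 + exp(2)/2.
∫[0,1] (exp(2*t) - exp(-2*t)) dt = -1 + exp(-2)/2 + exp(2)/2.
Total area = (-1 + exp(-2)/2 + exp(2)/2) + (-1 + exp(-2)/2 + exp(2)/2) = -2 + exp(-2) + exp(2).

-2 + exp(-2) + exp(2)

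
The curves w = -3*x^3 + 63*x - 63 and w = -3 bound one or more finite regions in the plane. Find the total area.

2997/4

Set the curves equal: -3*x^3 + 63*x - 63 = -3, so -3*x^3 + 63*x - 60 = 0, which factors as -3*(x - 4)*(x - 1)*(x + 5) = 0. The curves meet at x = -5, 1, 4.
On [-5, 1], w = -3 is on top; that piece has area ∫[-5,1] (-(-3*x^3 + 63*x - 60)) dx = 648.
On [1, 4], w = -3*x^3 + 63*x - 63 is on top; that piece has area ∫[1,4] (-3*x^3 + 63*x - 60) dx = 405/4.
Total enclosed area = 648 + 405/4 = 2997/4.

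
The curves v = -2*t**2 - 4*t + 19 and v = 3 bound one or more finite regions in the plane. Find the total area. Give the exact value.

Set the curves equal: -2*t**2 - 4*t + 19 = 3, so -2*t**2 - 4*t + 16 = 0, which factors as -2*(t - 2)*(t + 4) = 0. The curves meet at t = -4, 2.
On [-4, 2], v = -2*t**2 - 4*t + 19 is on top; that piece has area ∫[-4,2] (-2*t**2 - 4*t + 16) dt = 72.

72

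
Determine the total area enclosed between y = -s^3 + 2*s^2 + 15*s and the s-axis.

The curve meets the s-axis where -s^3 + 2*s^2 + 15*s = 0, i.e. -s*(s - 5)*(s + 3) = 0, at s = -3, 0, 5.
On [-3, 0] the curve lies below the axis; ∫[-3,0] (-s^3 + 2*s^2 + 15*s) ds = -117/4, giving area 117/4.
On [0, 5] the curve lies above the axis; ∫[0,5] (-s^3 + 2*s^2 + 15*s) ds = 1375/12, giving area 1375/12.
Total area = 117/4 + 1375/12 = 863/6.

863/6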